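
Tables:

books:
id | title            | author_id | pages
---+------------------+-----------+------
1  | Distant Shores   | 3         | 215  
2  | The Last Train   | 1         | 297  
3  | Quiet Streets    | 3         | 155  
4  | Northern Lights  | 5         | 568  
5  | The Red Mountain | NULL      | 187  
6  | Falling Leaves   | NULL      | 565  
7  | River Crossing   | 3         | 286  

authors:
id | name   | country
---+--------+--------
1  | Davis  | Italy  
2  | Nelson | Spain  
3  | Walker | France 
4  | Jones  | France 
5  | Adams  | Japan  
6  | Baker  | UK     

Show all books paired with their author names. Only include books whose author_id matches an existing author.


INNER JOIN keeps only books rows whose author_id matches an id in authors. Walk through each book:
  - book 1 (Distant Shores): author_id=3 -> matches Walker
  - book 2 (The Last Train): author_id=1 -> matches Davis
  - book 3 (Quiet Streets): author_id=3 -> matches Walker
  - book 4 (Northern Lights): author_id=5 -> matches Adams
  - book 5 (The Red Mountain): author_id=NULL, no match -> dropped
  - book 6 (Falling Leaves): author_id=NULL, no match -> dropped
  - book 7 (River Crossing): author_id=3 -> matches Walker
So 2 of 7 rows are dropped.

SQL:
SELECT a.title, b.name AS author
FROM books a
INNER JOIN authors b ON a.author_id = b.id

Result:
title           | author
----------------+-------
Distant Shores  | Walker
The Last Train  | Davis 
Quiet Streets   | Walker
Northern Lights | Adams 
River Crossing  | Walker


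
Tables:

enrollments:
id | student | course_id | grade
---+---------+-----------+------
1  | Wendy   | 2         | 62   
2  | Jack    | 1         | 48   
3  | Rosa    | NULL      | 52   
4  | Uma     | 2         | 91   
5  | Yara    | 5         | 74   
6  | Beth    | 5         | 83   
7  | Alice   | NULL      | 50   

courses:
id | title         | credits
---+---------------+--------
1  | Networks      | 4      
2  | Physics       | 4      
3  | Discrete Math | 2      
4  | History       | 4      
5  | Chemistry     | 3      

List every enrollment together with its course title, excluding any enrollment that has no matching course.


INNER JOIN keeps only enrollments rows whose course_id matches an id in courses. Walk through each enrollment:
  - enrollment 1 (Wendy): course_id=2 -> matches Physics
  - enrollment 2 (Jack): course_id=1 -> matches Networks
  - enrollment 3 (Rosa): course_id=NULL, no match -> dropped
  - enrollment 4 (Uma): course_id=2 -> matches Physics
  - enrollment 5 (Yara): course_id=5 -> matches Chemistry
  - enrollment 6 (Beth): course_id=5 -> matches Chemistry
  - enrollment 7 (Alice): course_id=NULL, no match -> dropped
So 2 of 7 rows are dropped.

SQL:
SELECT a.student, b.title AS course
FROM enrollments a
INNER JOIN courses b ON a.course_id = b.id

Result:
student | course   
--------+----------
Wendy   | Physics  
Jack    | Networks 
Uma     | Physics  
Yara    | Chemistry
Beth    | Chemistry


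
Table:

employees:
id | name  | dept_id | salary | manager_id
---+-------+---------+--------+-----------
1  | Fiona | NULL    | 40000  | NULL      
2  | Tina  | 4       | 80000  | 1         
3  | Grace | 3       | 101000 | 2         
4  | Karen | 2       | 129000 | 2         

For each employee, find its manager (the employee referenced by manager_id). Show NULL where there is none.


This is a self-join: employees is joined to a second copy of itself, matching each row's manager_id to another row's id. Use LEFT JOIN so rows with manager_id=NULL are kept.
  - employee 1 (Fiona): manager_id=NULL -> NULL
  - employee 2 (Tina): manager_id=1 -> Fiona
  - employee 3 (Grace): manager_id=2 -> Tina
  - employee 4 (Karen): manager_id=2 -> Tina

SQL:
SELECT a.name AS item, b.name AS manager
FROM employees a
LEFT JOIN employees b ON a.manager_id = b.id

Result:
item  | manager
------+--------
Fiona | NULL   
Tina  | Fiona  
Grace | Tina   
Karen | Tina   


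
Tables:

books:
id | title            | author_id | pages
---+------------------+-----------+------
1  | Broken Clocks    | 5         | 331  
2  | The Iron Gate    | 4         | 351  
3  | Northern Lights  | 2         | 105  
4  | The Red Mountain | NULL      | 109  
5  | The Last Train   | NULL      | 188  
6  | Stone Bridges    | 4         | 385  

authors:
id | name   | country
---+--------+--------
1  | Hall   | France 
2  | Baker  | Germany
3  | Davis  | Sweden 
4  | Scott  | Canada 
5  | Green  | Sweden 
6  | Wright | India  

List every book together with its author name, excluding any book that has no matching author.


INNER JOIN keeps only books rows whose author_id matches an id in authors. Walk through each book:
  - book 1 (Broken Clocks): author_id=5 -> matches Green
  - book 2 (The Iron Gate): author_id=4 -> matches Scott
  - book 3 (Northern Lights): author_id=2 -> matches Baker
  - book 4 (The Red Mountain): author_id=NULL, no match -> dropped
  - book 5 (The Last Train): author_id=NULL, no match -> dropped
  - book 6 (Stone Bridges): author_id=4 -> matches Scott
So 2 of 6 rows are dropped.

SQL:
SELECT a.title, b.name AS author
FROM books a
INNER JOIN authors b ON a.author_id = b.id

Result:
title           | author
----------------+-------
Broken Clocks   | Green 
The Iron Gate   | Scott 
Northern Lights | Baker 
Stone Bridges   | Scott 


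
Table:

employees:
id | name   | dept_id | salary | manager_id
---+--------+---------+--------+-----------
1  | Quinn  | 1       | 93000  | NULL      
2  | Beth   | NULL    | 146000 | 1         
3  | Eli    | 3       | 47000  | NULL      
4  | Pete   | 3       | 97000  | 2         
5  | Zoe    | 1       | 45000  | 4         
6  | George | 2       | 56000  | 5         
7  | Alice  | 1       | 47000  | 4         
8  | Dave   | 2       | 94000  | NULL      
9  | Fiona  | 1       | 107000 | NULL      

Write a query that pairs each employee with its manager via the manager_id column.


This is a self-join: employees is joined to a second copy of itself, matching each row's manager_id to another row's id. Use LEFT JOIN so rows with manager_id=NULL are kept.
  - employee 1 (Quinn): manager_id=NULL -> NULL
  - employee 2 (Beth): manager_id=1 -> Quinn
  - employee 3 (Eli): manager_id=NULL -> NULL
  - employee 4 (Pete): manager_id=2 -> Beth
  - employee 5 (Zoe): manager_id=4 -> Pete
  - employee 6 (George): manager_id=5 -> Zoe
  - employee 7 (Alice): manager_id=4 -> Pete
  - employee 8 (Dave): manager_id=NULL -> NULL
  - employee 9 (Fiona): manager_id=NULL -> NULL

SQL:
SELECT a.name AS item, b.name AS manager
FROM employees a
LEFT JOIN employees b ON a.manager_id = b.id

Result:
item   | manager
-------+--------
Quinn  | NULL   
Beth   | Quinn  
Eli    | NULL   
Pete   | Beth   
Zoe    | Pete   
George | Zoe    
Alice  | Pete   
Dave   | NULL   
Fiona  | NULL   


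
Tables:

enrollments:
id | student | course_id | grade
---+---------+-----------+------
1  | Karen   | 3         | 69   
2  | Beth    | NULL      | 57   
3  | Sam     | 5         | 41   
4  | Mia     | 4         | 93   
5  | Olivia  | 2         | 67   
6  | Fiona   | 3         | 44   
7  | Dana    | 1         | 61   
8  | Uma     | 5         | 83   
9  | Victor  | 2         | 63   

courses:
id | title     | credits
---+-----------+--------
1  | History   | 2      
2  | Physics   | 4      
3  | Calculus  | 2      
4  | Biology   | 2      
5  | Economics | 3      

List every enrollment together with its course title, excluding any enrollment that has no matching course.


INNER JOIN keeps only enrollments rows whose course_id matches an id in courses. Walk through each enrollment:
  - enrollment 1 (Karen): course_id=3 -> matches Calculus
  - enrollment 2 (Beth): course_id=NULL, no match -> dropped
  - enrollment 3 (Sam): course_id=5 -> matches Economics
  - enrollment 4 (Mia): course_id=4 -> matches Biology
  - enrollment 5 (Olivia): course_id=2 -> matches Physics
  - enrollment 6 (Fiona): course_id=3 -> matches Calculus
  - enrollment 7 (Dana): course_id=1 -> matches History
  - enrollment 8 (Uma): course_id=5 -> matches Economics
  - enrollment 9 (Victor): course_id=2 -> matches Physics
So 1 of 9 rows is dropped.

SQL:
SELECT a.student, b.title AS course
FROM enrollments a
INNER JOIN courses b ON a.course_id = b.id

Result:
student | course   
--------+----------
Karen   | Calculus 
Sam     | Economics
Mia     | Biology  
Olivia  | Physics  
Fiona   | Calculus 
Dana    | History  
Uma     | Economics
Victor  | Physics  


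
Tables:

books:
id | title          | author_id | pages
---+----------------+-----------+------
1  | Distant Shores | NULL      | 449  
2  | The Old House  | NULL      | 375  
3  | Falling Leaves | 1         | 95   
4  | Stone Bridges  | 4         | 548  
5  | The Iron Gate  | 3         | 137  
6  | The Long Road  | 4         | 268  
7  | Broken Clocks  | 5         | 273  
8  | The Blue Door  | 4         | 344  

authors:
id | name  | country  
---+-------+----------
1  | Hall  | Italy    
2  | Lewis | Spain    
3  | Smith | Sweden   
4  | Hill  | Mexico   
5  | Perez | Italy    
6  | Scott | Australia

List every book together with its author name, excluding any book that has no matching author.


INNER JOIN keeps only books rows whose author_id matches an id in authors. Walk through each book:
  - book 1 (Distant Shores): author_id=NULL, no match -> dropped
  - book 2 (The Old House): author_id=NULL, no match -> dropped
  - book 3 (Falling Leaves): author_id=1 -> matches Hall
  - book 4 (Stone Bridges): author_id=4 -> matches Hill
  - book 5 (The Iron Gate): author_id=3 -> matches Smith
  - book 6 (The Long Road): author_id=4 -> matches Hill
  - book 7 (Broken Clocks): author_id=5 -> matches Perez
  - book 8 (The Blue Door): author_id=4 -> matches Hill
So 2 of 8 rows are dropped.

SQL:
SELECT a.title, b.name AS author
FROM books a
INNER JOIN authors b ON a.author_id = b.id

Result:
title          | author
---------------+-------
Falling Leaves | Hall  
Stone Bridges  | Hill  
The Iron Gate  | Smith 
The Long Road  | Hill  
Broken Clocks  | Perez 
The Blue Door  | Hill  


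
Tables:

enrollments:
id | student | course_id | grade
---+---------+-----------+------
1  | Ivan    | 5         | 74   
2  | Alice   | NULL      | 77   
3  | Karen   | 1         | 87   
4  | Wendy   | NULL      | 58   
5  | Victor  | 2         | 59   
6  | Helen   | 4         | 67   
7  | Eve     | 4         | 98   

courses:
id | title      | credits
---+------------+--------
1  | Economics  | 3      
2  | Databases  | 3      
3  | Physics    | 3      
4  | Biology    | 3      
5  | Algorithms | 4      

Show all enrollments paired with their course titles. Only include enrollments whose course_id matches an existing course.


INNER JOIN keeps only enrollments rows whose course_id matches an id in courses. Walk through each enrollment:
  - enrollment 1 (Ivan): course_id=5 -> matches Algorithms
  - enrollment 2 (Alice): course_id=NULL, no match -> dropped
  - enrollment 3 (Karen): course_id=1 -> matches Economics
  - enrollment 4 (Wendy): course_id=NULL, no match -> dropped
  - enrollment 5 (Victor): course_id=2 -> matches Databases
  - enrollment 6 (Helen): course_id=4 -> matches Biology
  - enrollment 7 (Eve): course_id=4 -> matches Biology
So 2 of 7 rows are dropped.

SQL:
SELECT a.student, b.title AS course
FROM enrollments a
INNER JOIN courses b ON a.course_id = b.id

Result:
student | course    
--------+-----------
Ivan    | Algorithms
Karen   | Economics 
Victor  | Databases 
Helen   | Biology   
Eve     | Biology   


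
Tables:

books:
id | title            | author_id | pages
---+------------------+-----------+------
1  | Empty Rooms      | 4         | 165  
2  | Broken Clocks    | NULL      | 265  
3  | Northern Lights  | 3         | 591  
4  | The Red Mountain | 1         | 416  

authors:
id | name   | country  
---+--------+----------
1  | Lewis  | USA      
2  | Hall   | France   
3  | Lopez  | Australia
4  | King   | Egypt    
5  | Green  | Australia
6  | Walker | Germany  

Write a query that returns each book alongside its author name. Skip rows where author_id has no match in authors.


INNER JOIN keeps only books rows whose author_id matches an id in authors. Walk through each book:
  - book 1 (Empty Rooms): author_id=4 -> matches King
  - book 2 (Broken Clocks): author_id=NULL, no match -> dropped
  - book 3 (Northern Lights): author_id=3 -> matches Lopez
  - book 4 (The Red Mountain): author_id=1 -> matches Lewis
So 1 of 4 rows is dropped.

SQL:
SELECT a.title, b.name AS author
FROM books a
INNER JOIN authors b ON a.author_id = b.id

Result:
title            | author
-----------------+-------
Empty Rooms      | King  
Northern Lights  | Lopez 
The Red Mountain | Lewis 


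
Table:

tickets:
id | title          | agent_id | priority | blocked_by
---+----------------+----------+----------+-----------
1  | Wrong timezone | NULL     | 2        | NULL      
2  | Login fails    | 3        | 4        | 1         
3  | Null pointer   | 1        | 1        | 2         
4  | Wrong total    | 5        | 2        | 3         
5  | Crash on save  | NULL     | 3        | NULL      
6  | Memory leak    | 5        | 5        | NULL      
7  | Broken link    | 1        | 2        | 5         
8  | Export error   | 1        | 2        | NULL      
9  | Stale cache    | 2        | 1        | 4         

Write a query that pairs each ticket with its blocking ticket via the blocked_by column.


This is a self-join: tickets is joined to a second copy of itself, matching each row's blocked_by to another row's id. Use LEFT JOIN so rows with blocked_by=NULL are kept.
  - ticket 1 (Wrong timezone): blocked_by=NULL -> NULL
  - ticket 2 (Login fails): blocked_by=1 -> Wrong timezone
  - ticket 3 (Null pointer): blocked_by=2 -> Login fails
  - ticket 4 (Wrong total): blocked_by=3 -> Null pointer
  - ticket 5 (Crash on save): blocked_by=NULL -> NULL
  - ticket 6 (Memory leak): blocked_by=NULL -> NULL
  - ticket 7 (Broken link): blocked_by=5 -> Crash on save
  - ticket 8 (Export error): blocked_by=NULL -> NULL
  - ticket 9 (Stale cache): blocked_by=4 -> Wrong total

SQL:
SELECT a.title AS item, b.title AS blocked_by
FROM tickets a
LEFT JOIN tickets b ON a.blocked_by = b.id

Result:
item           | blocked_by    
---------------+---------------
Wrong timezone | NULL          
Login fails    | Wrong timezone
Null pointer   | Login fails   
Wrong total    | Null pointer  
Crash on save  | NULL          
Memory leak    | NULL          
Broken link    | Crash on save 
Export error   | NULL          
Stale cache    | Wrong total   


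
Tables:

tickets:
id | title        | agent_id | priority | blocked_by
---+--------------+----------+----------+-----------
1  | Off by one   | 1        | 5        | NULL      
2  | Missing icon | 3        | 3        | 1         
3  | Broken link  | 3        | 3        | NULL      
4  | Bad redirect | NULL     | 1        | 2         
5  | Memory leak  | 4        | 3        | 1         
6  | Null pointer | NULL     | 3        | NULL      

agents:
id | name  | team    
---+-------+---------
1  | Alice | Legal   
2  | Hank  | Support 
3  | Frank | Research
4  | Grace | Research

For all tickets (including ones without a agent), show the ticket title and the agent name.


LEFT JOIN keeps every row from tickets (the left table); where agent_id has no match in agents, the agent columns become NULL. Walk through each ticket:
  - ticket 1 (Off by one): agent_id=1 -> matches Alice
  - ticket 2 (Missing icon): agent_id=3 -> matches Frank
  - ticket 3 (Broken link): agent_id=3 -> matches Frank
  - ticket 4 (Bad redirect): agent_id=NULL, no match -> kept with NULL
  - ticket 5 (Memory leak): agent_id=4 -> matches Grace
  - ticket 6 (Null pointer): agent_id=NULL, no match -> kept with NULL
All 6 rows appear; 2 have NULL agent.

SQL:
SELECT a.title, b.name AS agent
FROM tickets a
LEFT JOIN agents b ON a.agent_id = b.id

Result:
title        | agent
-------------+------
Off by one   | Alice
Missing icon | Frank
Broken link  | Frank
Bad redirect | NULL 
Memory leak  | Grace
Null pointer | NULL 


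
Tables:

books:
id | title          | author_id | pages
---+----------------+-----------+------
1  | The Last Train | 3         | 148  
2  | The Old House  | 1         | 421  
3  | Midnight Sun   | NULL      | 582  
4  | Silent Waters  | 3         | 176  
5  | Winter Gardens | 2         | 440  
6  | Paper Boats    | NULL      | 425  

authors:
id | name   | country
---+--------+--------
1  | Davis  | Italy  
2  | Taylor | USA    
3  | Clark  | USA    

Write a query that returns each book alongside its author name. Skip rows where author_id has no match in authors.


INNER JOIN keeps only books rows whose author_id matches an id in authors. Walk through each book:
  - book 1 (The Last Train): author_id=3 -> matches Clark
  - book 2 (The Old House): author_id=1 -> matches Davis
  - book 3 (Midnight Sun): author_id=NULL, no match -> dropped
  - book 4 (Silent Waters): author_id=3 -> matches Clark
  - book 5 (Winter Gardens): author_id=2 -> matches Taylor
  - book 6 (Paper Boats): author_id=NULL, no match -> dropped
So 2 of 6 rows are dropped.

SQL:
SELECT a.title, b.name AS author
FROM books a
INNER JOIN authors b ON a.author_id = b.id

Result:
title          | author
---------------+-------
The Last Train | Clark 
The Old House  | Davis 
Silent Waters  | Clark 
Winter Gardens | Taylor


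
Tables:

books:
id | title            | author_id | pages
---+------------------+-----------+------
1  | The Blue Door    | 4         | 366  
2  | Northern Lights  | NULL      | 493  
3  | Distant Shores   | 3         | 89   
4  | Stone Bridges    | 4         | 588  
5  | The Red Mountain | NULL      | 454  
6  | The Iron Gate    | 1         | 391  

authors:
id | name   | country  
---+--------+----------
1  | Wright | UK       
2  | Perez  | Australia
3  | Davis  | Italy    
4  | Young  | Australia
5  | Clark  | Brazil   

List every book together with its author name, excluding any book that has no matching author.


INNER JOIN keeps only books rows whose author_id matches an id in authors. Walk through each book:
  - book 1 (The Blue Door): author_id=4 -> matches Young
  - book 2 (Northern Lights): author_id=NULL, no match -> dropped
  - book 3 (Distant Shores): author_id=3 -> matches Davis
  - book 4 (Stone Bridges): author_id=4 -> matches Young
  - book 5 (The Red Mountain): author_id=NULL, no match -> dropped
  - book 6 (The Iron Gate): author_id=1 -> matches Wright
So 2 of 6 rows are dropped.

SQL:
SELECT a.title, b.name AS author
FROM books a
INNER JOIN authors b ON a.author_id = b.id

Result:
title          | author
---------------+-------
The Blue Door  | Young 
Distant Shores | Davis 
Stone Bridges  | Young 
The Iron Gate  | Wright


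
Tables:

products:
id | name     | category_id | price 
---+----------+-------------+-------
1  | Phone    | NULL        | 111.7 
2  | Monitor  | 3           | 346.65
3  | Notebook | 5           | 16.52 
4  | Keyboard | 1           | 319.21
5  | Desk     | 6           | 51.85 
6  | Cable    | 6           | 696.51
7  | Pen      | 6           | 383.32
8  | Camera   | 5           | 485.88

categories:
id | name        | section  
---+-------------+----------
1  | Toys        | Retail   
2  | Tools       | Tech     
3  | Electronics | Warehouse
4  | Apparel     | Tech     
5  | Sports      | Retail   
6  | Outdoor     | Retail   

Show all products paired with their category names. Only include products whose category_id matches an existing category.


INNER JOIN keeps only products rows whose category_id matches an id in categories. Walk through each product:
  - product 1 (Phone): category_id=NULL, no match -> dropped
  - product 2 (Monitor): category_id=3 -> matches Electronics
  - product 3 (Notebook): category_id=5 -> matches Sports
  - product 4 (Keyboard): category_id=1 -> matches Toys
  - product 5 (Desk): category_id=6 -> matches Outdoor
  - product 6 (Cable): category_id=6 -> matches Outdoor
  - product 7 (Pen): category_id=6 -> matches Outdoor
  - product 8 (Camera): category_id=5 -> matches Sports
So 1 of 8 rows is dropped.

SQL:
SELECT a.name, b.name AS category
FROM products a
INNER JOIN categories b ON a.category_id = b.id

Result:
name     | category   
---------+------------
Monitor  | Electronics
Notebook | Sports     
Keyboard | Toys       
Desk     | Outdoor    
Cable    | Outdoor    
Pen      | Outdoor    
Camera   | Sports     


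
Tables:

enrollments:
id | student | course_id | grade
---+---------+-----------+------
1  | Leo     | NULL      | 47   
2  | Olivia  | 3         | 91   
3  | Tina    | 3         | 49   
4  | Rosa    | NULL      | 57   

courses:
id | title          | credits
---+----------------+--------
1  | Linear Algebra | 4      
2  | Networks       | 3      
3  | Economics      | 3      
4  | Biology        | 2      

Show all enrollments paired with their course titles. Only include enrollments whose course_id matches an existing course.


INNER JOIN keeps only enrollments rows whose course_id matches an id in courses. Walk through each enrollment:
  - enrollment 1 (Leo): course_id=NULL, no match -> dropped
  - enrollment 2 (Olivia): course_id=3 -> matches Economics
  - enrollment 3 (Tina): course_id=3 -> matches Economics
  - enrollment 4 (Rosa): course_id=NULL, no match -> dropped
So 2 of 4 rows are dropped.

SQL:
SELECT a.student, b.title AS course
FROM enrollments a
INNER JOIN courses b ON a.course_id = b.id

Result:
student | course   
--------+----------
Olivia  | Economics
Tina    | Economics


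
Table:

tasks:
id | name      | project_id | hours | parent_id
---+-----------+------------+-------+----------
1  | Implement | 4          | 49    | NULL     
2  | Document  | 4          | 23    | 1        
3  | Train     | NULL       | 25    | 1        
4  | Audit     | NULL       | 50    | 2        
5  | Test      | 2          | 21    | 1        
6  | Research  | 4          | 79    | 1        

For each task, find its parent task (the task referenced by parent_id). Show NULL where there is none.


This is a self-join: tasks is joined to a second copy of itself, matching each row's parent_id to another row's id. Use LEFT JOIN so rows with parent_id=NULL are kept.
  - task 1 (Implement): parent_id=NULL -> NULL
  - task 2 (Document): parent_id=1 -> Implement
  - task 3 (Train): parent_id=1 -> Implement
  - task 4 (Audit): parent_id=2 -> Document
  - task 5 (Test): parent_id=1 -> Implement
  - task 6 (Research): parent_id=1 -> Implement

SQL:
SELECT a.name AS item, b.name AS parent
FROM tasks a
LEFT JOIN tasks b ON a.parent_id = b.id

Result:
item      | parent   
----------+----------
Implement | NULL     
Document  | Implement
Train     | Implement
Audit     | Document 
Test      | Implement
Research  | Implement


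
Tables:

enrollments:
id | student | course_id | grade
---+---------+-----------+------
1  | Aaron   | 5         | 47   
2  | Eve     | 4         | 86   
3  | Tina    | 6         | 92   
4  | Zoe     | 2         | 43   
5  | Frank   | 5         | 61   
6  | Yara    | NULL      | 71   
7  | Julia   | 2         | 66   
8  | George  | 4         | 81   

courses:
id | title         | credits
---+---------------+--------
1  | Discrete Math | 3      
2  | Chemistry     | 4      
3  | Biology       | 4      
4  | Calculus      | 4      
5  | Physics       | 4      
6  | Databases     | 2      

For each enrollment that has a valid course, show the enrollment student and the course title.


INNER JOIN keeps only enrollments rows whose course_id matches an id in courses. Walk through each enrollment:
  - enrollment 1 (Aaron): course_id=5 -> matches Physics
  - enrollment 2 (Eve): course_id=4 -> matches Calculus
  - enrollment 3 (Tina): course_id=6 -> matches Databases
  - enrollment 4 (Zoe): course_id=2 -> matches Chemistry
  - enrollment 5 (Frank): course_id=5 -> matches Physics
  - enrollment 6 (Yara): course_id=NULL, no match -> dropped
  - enrollment 7 (Julia): course_id=2 -> matches Chemistry
  - enrollment 8 (George): course_id=4 -> matches Calculus
So 1 of 8 rows is dropped.

SQL:
SELECT a.student, b.title AS course
FROM enrollments a
INNER JOIN courses b ON a.course_id = b.id

Result:
student | course   
--------+----------
Aaron   | Physics  
Eve     | Calculus 
Tina    | Databases
Zoe     | Chemistry
Frank   | Physics  
Julia   | Chemistry
George  | Calculus 


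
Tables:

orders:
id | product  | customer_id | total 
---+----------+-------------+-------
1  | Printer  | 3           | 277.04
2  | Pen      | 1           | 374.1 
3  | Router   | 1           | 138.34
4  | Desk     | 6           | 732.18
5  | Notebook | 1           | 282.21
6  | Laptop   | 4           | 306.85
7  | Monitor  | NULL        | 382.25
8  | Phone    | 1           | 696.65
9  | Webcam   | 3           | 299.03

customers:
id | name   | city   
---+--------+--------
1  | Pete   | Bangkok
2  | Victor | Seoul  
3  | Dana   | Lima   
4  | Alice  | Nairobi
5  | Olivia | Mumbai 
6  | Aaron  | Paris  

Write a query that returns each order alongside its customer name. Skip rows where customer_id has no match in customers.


INNER JOIN keeps only orders rows whose customer_id matches an id in customers. Walk through each order:
  - order 1 (Printer): customer_id=3 -> matches Dana
  - order 2 (Pen): customer_id=1 -> matches Pete
  - order 3 (Router): customer_id=1 -> matches Pete
  - order 4 (Desk): customer_id=6 -> matches Aaron
  - order 5 (Notebook): customer_id=1 -> matches Pete
  - order 6 (Laptop): customer_id=4 -> matches Alice
  - order 7 (Monitor): customer_id=NULL, no match -> dropped
  - order 8 (Phone): customer_id=1 -> matches Pete
  - order 9 (Webcam): customer_id=3 -> matches Dana
So 1 of 9 rows is dropped.

SQL:
SELECT a.product, b.name AS customer
FROM orders a
INNER JOIN customers b ON a.customer_id = b.id

Result:
product  | customer
---------+---------
Printer  | Dana    
Pen      | Pete    
Router   | Pete    
Desk     | Aaron   
Notebook | Pete    
Laptop   | Alice   
Phone    | Pete    
Webcam   | Dana    


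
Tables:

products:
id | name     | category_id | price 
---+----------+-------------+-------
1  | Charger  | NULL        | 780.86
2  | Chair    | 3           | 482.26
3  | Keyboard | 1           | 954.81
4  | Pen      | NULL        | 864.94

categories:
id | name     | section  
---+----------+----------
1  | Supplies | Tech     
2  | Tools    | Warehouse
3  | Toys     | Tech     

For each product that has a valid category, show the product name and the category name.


INNER JOIN keeps only products rows whose category_id matches an id in categories. Walk through each product:
  - product 1 (Charger): category_id=NULL, no match -> dropped
  - product 2 (Chair): category_id=3 -> matches Toys
  - product 3 (Keyboard): category_id=1 -> matches Supplies
  - product 4 (Pen): category_id=NULL, no match -> dropped
So 2 of 4 rows are dropped.

SQL:
SELECT a.name, b.name AS category
FROM products a
INNER JOIN categories b ON a.category_id = b.id

Result:
name     | category
---------+---------
Chair    | Toys    
Keyboard | Supplies


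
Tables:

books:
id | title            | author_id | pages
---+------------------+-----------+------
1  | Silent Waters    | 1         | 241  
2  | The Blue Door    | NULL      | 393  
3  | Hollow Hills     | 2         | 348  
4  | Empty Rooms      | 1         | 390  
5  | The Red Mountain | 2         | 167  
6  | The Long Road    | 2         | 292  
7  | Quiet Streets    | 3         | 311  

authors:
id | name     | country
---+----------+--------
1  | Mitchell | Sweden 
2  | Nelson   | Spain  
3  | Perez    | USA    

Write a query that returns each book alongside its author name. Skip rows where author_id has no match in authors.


INNER JOIN keeps only books rows whose author_id matches an id in authors. Walk through each book:
  - book 1 (Silent Waters): author_id=1 -> matches Mitchell
  - book 2 (The Blue Door): author_id=NULL, no match -> dropped
  - book 3 (Hollow Hills): author_id=2 -> matches Nelson
  - book 4 (Empty Rooms): author_id=1 -> matches Mitchell
  - book 5 (The Red Mountain): author_id=2 -> matches Nelson
  - book 6 (The Long Road): author_id=2 -> matches Nelson
  - book 7 (Quiet Streets): author_id=3 -> matches Perez
So 1 of 7 rows is dropped.

SQL:
SELECT a.title, b.name AS author
FROM books a
INNER JOIN authors b ON a.author_id = b.id

Result:
title            | author  
-----------------+---------
Silent Waters    | Mitchell
Hollow Hills     | Nelson  
Empty Rooms      | Mitchell
The Red Mountain | Nelson  
The Long Road    | Nelson  
Quiet Streets    | Perez   


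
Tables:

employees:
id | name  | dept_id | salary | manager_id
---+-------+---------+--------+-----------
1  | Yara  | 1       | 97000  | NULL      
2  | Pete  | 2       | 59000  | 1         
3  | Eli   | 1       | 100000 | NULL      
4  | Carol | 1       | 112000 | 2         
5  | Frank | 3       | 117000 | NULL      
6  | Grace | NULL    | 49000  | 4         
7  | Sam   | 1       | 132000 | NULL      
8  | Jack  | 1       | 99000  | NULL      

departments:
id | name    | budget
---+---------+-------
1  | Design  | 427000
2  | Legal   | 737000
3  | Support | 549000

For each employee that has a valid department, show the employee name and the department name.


INNER JOIN keeps only employees rows whose dept_id matches an id in departments. Walk through each employee:
  - employee 1 (Yara): dept_id=1 -> matches Design
  - employee 2 (Pete): dept_id=2 -> matches Legal
  - employee 3 (Eli): dept_id=1 -> matches Design
  - employee 4 (Carol): dept_id=1 -> matches Design
  - employee 5 (Frank): dept_id=3 -> matches Support
  - employee 6 (Grace): dept_id=NULL, no match -> dropped
  - employee 7 (Sam): dept_id=1 -> matches Design
  - employee 8 (Jack): dept_id=1 -> matches Design
So 1 of 8 rows is dropped.

SQL:
SELECT a.name, b.name AS department
FROM employees a
INNER JOIN departments b ON a.dept_id = b.id

Result:
name  | department
------+-----------
Yara  | Design    
Pete  | Legal     
Eli   | Design    
Carol | Design    
Frank | Support   
Sam   | Design    
Jack  | Design    


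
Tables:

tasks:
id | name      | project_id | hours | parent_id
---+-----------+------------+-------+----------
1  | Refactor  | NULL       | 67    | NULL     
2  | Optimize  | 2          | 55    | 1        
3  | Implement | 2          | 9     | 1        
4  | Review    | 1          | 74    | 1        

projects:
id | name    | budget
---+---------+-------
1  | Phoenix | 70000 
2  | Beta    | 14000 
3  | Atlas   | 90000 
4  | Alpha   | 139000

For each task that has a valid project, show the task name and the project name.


INNER JOIN keeps only tasks rows whose project_id matches an id in projects. Walk through each task:
  - task 1 (Refactor): project_id=NULL, no match -> dropped
  - task 2 (Optimize): project_id=2 -> matches Beta
  - task 3 (Implement): project_id=2 -> matches Beta
  - task 4 (Review): project_id=1 -> matches Phoenix
So 1 of 4 rows is dropped.

SQL:
SELECT a.name, b.name AS project
FROM tasks a
INNER JOIN projects b ON a.project_id = b.id

Result:
name      | project
----------+--------
Optimize  | Beta   
Implement | Beta   
Review    | Phoenix


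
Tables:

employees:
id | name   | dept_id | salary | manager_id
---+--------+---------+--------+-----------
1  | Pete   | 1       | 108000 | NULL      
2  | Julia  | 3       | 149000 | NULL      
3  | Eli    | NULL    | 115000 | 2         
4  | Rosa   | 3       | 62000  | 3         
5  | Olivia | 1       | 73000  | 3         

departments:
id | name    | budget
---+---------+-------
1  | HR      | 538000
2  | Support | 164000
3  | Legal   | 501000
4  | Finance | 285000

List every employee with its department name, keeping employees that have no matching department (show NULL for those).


LEFT JOIN keeps every row from employees (the left table); where dept_id has no match in departments, the department columns become NULL. Walk through each employee:
  - employee 1 (Pete): dept_id=1 -> matches HR
  - employee 2 (Julia): dept_id=3 -> matches Legal
  - employee 3 (Eli): dept_id=NULL, no match -> kept with NULL
  - employee 4 (Rosa): dept_id=3 -> matches Legal
  - employee 5 (Olivia): dept_id=1 -> matches HR
All 5 rows appear; 1 has NULL department.

SQL:
SELECT a.name, b.name AS department
FROM employees a
LEFT JOIN departments b ON a.dept_id = b.id

Result:
name   | department
-------+-----------
Pete   | HR        
Julia  | Legal     
Eli    | NULL      
Rosa   | Legal     
Olivia | HR        


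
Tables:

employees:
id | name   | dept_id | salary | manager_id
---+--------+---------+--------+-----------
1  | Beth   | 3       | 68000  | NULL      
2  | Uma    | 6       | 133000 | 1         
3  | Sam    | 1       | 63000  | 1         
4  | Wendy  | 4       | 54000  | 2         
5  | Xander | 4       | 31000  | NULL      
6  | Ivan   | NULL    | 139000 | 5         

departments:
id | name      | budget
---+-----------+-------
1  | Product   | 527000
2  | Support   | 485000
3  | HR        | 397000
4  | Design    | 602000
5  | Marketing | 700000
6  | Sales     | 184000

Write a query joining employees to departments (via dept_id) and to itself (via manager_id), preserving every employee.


Two LEFT JOINs from the same base table employees: one to departments via dept_id, one to employees itself via manager_id. Both are LEFT so every employee is preserved.
Match against departments:
  - employee 1 (Beth): dept_id=3 -> matches HR
  - employee 2 (Uma): dept_id=6 -> matches Sales
  - employee 3 (Sam): dept_id=1 -> matches Product
  - employee 4 (Wendy): dept_id=4 -> matches Design
  - employee 5 (Xander): dept_id=4 -> matches Design
  - employee 6 (Ivan): dept_id=NULL, no match -> kept with NULL
Match against employees (self):
  - employee 1 (Beth): manager_id=NULL -> NULL
  - employee 2 (Uma): manager_id=1 -> Beth
  - employee 3 (Sam): manager_id=1 -> Beth
  - employee 4 (Wendy): manager_id=2 -> Uma
  - employee 5 (Xander): manager_id=NULL -> NULL
  - employee 6 (Ivan): manager_id=5 -> Xander

SQL:
SELECT a.name, b.name AS department, c.name AS manager
FROM employees a
LEFT JOIN departments b ON a.dept_id = b.id
LEFT JOIN employees c ON a.manager_id = c.id

Result:
name   | department | manager
-------+------------+--------
Beth   | HR         | NULL   
Uma    | Sales      | Beth   
Sam    | Product    | Beth   
Wendy  | Design     | Uma    
Xander | Design     | NULL   
Ivan   | NULL       | Xander 


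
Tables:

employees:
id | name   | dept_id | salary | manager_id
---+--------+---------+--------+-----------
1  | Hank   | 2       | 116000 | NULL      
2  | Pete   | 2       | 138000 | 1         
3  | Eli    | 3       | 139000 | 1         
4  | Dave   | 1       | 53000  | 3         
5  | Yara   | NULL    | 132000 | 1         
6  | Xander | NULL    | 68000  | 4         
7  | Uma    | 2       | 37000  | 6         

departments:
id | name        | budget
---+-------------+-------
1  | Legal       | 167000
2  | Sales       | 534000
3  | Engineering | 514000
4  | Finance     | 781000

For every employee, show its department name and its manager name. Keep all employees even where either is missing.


Two LEFT JOINs from the same base table employees: one to departments via dept_id, one to employees itself via manager_id. Both are LEFT so every employee is preserved.
Match against departments:
  - employee 1 (Hank): dept_id=2 -> matches Sales
  - employee 2 (Pete): dept_id=2 -> matches Sales
  - employee 3 (Eli): dept_id=3 -> matches Engineering
  - employee 4 (Dave): dept_id=1 -> matches Legal
  - employee 5 (Yara): dept_id=NULL, no match -> kept with NULL
  - employee 6 (Xander): dept_id=NULL, no match -> kept with NULL
  - employee 7 (Uma): dept_id=2 -> matches Sales
Match against employees (self):
  - employee 1 (Hank): manager_id=NULL -> NULL
  - employee 2 (Pete): manager_id=1 -> Hank
  - employee 3 (Eli): manager_id=1 -> Hank
  - employee 4 (Dave): manager_id=3 -> Eli
  - employee 5 (Yara): manager_id=1 -> Hank
  - employee 6 (Xander): manager_id=4 -> Dave
  - employee 7 (Uma): manager_id=6 -> Xander

SQL:
SELECT a.name, b.name AS department, c.name AS manager
FROM employees a
LEFT JOIN departments b ON a.dept_id = b.id
LEFT JOIN employees c ON a.manager_id = c.id

Result:
name   | department  | manager
-------+-------------+--------
Hank   | Sales       | NULL   
Pete   | Sales       | Hank   
Eli    | Engineering | Hank   
Dave   | Legal       | Eli    
Yara   | NULL        | Hank   
Xander | NULL        | Dave   
Uma    | Sales       | Xander 


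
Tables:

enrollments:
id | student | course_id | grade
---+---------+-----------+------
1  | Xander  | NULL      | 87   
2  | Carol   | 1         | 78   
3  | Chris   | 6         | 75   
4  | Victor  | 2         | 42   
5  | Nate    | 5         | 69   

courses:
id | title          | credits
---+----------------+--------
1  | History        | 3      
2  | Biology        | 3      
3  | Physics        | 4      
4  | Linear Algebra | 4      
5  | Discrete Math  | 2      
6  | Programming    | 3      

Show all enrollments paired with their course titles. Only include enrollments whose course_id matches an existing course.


INNER JOIN keeps only enrollments rows whose course_id matches an id in courses. Walk through each enrollment:
  - enrollment 1 (Xander): course_id=NULL, no match -> dropped
  - enrollment 2 (Carol): course_id=1 -> matches History
  - enrollment 3 (Chris): course_id=6 -> matches Programming
  - enrollment 4 (Victor): course_id=2 -> matches Biology
  - enrollment 5 (Nate): course_id=5 -> matches Discrete Math
So 1 of 5 rows is dropped.

SQL:
SELECT a.student, b.title AS course
FROM enrollments a
INNER JOIN courses b ON a.course_id = b.id

Result:
student | course       
--------+--------------
Carol   | History      
Chris   | Programming  
Victor  | Biology      
Nate    | Discrete Math


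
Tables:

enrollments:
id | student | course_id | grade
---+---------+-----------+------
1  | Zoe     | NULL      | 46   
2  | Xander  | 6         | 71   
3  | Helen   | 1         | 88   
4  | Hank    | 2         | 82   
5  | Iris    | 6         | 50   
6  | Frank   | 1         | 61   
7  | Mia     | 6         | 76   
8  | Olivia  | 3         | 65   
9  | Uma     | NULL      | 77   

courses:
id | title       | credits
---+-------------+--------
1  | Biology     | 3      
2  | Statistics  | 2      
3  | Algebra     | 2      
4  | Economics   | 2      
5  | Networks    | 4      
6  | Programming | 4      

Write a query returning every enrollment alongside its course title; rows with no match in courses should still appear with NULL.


LEFT JOIN keeps every row from enrollments (the left table); where course_id has no match in courses, the course columns become NULL. Walk through each enrollment:
  - enrollment 1 (Zoe): course_id=NULL, no match -> kept with NULL
  - enrollment 2 (Xander): course_id=6 -> matches Programming
  - enrollment 3 (Helen): course_id=1 -> matches Biology
  - enrollment 4 (Hank): course_id=2 -> matches Statistics
  - enrollment 5 (Iris): course_id=6 -> matches Programming
  - enrollment 6 (Frank): course_id=1 -> matches Biology
  - enrollment 7 (Mia): course_id=6 -> matches Programming
  - enrollment 8 (Olivia): course_id=3 -> matches Algebra
  - enrollment 9 (Uma): course_id=NULL, no match -> kept with NULL
All 9 rows appear; 2 have NULL course.

SQL:
SELECT a.student, b.title AS course
FROM enrollments a
LEFT JOIN courses b ON a.course_id = b.id

Result:
student | course     
--------+------------
Zoe     | NULL       
Xander  | Programming
Helen   | Biology    
Hank    | Statistics 
Iris    | Programming
Frank   | Biology    
Mia     | Programming
Olivia  | Algebra    
Uma     | NULL       


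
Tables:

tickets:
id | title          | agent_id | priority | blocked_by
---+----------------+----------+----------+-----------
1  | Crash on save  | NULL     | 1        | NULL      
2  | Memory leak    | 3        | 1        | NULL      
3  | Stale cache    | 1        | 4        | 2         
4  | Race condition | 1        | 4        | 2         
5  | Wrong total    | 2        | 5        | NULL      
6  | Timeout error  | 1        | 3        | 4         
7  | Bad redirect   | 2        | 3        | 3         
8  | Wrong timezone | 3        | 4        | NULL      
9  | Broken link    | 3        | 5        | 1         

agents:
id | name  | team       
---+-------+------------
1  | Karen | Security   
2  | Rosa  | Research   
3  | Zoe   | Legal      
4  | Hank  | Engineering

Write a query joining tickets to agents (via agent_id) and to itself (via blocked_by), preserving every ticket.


Two LEFT JOINs from the same base table tickets: one to agents via agent_id, one to tickets itself via blocked_by. Both are LEFT so every ticket is preserved.
Match against agents:
  - ticket 1 (Crash on save): agent_id=NULL, no match -> kept with NULL
  - ticket 2 (Memory leak): agent_id=3 -> matches Zoe
  - ticket 3 (Stale cache): agent_id=1 -> matches Karen
  - ticket 4 (Race condition): agent_id=1 -> matches Karen
  - ticket 5 (Wrong total): agent_id=2 -> matches Rosa
  - ticket 6 (Timeout error): agent_id=1 -> matches Karen
  - ticket 7 (Bad redirect): agent_id=2 -> matches Rosa
  - ticket 8 (Wrong timezone): agent_id=3 -> matches Zoe
  - ticket 9 (Broken link): agent_id=3 -> matches Zoe
Match against tickets (self):
  - ticket 1 (Crash on save): blocked_by=NULL -> NULL
  - ticket 2 (Memory leak): blocked_by=NULL -> NULL
  - ticket 3 (Stale cache): blocked_by=2 -> Memory leak
  - ticket 4 (Race condition): blocked_by=2 -> Memory leak
  - ticket 5 (Wrong total): blocked_by=NULL -> NULL
  - ticket 6 (Timeout error): blocked_by=4 -> Race condition
  - ticket 7 (Bad redirect): blocked_by=3 -> Stale cache
  - ticket 8 (Wrong timezone): blocked_by=NULL -> NULL
  - ticket 9 (Broken link): blocked_by=1 -> Crash on save

SQL:
SELECT a.title, b.name AS agent, c.title AS blocked_by
FROM tickets a
LEFT JOIN agents b ON a.agent_id = b.id
LEFT JOIN tickets c ON a.blocked_by = c.id

Result:
title          | agent | blocked_by    
---------------+-------+---------------
Crash on save  | NULL  | NULL          
Memory leak    | Zoe   | NULL          
Stale cache    | Karen | Memory leak   
Race condition | Karen | Memory leak   
Wrong total    | Rosa  | NULL          
Timeout error  | Karen | Race condition
Bad redirect   | Rosa  | Stale cache   
Wrong timezone | Zoe   | NULL          
Broken link    | Zoe   | Crash on save 
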